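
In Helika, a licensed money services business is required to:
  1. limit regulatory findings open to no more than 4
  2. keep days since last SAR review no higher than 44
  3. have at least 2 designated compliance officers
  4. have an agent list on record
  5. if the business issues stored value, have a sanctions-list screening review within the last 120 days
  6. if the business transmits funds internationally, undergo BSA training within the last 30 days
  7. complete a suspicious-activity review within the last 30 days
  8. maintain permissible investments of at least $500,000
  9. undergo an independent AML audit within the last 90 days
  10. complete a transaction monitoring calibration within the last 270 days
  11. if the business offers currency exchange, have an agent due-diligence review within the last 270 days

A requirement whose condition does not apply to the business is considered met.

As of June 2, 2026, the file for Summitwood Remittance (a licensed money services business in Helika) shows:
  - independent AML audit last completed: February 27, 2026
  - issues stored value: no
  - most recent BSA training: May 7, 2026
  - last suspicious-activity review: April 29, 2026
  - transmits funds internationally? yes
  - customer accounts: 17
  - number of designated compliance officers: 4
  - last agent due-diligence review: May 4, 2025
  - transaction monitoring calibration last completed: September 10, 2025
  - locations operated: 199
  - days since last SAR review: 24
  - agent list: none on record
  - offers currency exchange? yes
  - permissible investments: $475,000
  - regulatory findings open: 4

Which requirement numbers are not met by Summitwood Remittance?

4, 7, 8, 9, 11

1. regulatory findings open 4 ≤ 4 → met
2. days since last SAR review 24 ≤ 44 → met
3. designated compliance officers 4 ≥ 2 → met
4. agent list absent → not met
5. condition 'issues stored value' does not hold → requirement n/a → met
6. condition 'transmits funds internationally' holds; BSA training 26 days ago vs limit 30 → met
7. suspicious-activity review 34 days ago vs limit 30 → not met
8. permissible investments $475,000 < $500,000 → not met
9. independent AML audit 95 days ago vs limit 90 → not met
10. transaction monitoring calibration 265 days ago vs limit 270 → met
11. condition 'offers currency exchange' holds; agent due-diligence review 394 days ago vs limit 270 → not met
Not met: 4, 7, 8, 9, 11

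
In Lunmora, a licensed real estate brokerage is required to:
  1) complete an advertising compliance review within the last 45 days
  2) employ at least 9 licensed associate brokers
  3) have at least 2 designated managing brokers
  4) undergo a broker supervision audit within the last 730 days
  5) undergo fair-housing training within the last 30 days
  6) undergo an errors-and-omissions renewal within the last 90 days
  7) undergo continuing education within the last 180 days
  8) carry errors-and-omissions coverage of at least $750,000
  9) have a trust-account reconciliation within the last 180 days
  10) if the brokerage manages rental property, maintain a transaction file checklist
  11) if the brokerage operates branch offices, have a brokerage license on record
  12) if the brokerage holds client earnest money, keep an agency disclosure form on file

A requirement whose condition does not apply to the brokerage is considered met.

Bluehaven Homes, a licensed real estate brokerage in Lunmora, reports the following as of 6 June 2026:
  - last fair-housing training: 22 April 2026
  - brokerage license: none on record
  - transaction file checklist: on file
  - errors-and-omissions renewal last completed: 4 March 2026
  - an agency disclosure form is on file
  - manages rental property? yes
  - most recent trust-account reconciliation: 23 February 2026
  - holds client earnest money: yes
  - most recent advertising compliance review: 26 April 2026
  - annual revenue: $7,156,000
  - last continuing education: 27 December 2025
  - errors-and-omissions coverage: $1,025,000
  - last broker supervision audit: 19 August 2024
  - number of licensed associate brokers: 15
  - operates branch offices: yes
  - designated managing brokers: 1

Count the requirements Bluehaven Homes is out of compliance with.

4

1. advertising compliance review 41 days ago vs limit 45 → met
2. licensed associate brokers 15 ≥ 9 → met
3. designated managing brokers 1 < 2 → not met
4. broker supervision audit 656 days ago vs limit 730 → met
5. fair-housing training 45 days ago vs limit 30 → not met
6. errors-and-omissions renewal 94 days ago vs limit 90 → not met
7. continuing education 161 days ago vs limit 180 → met
8. errors-and-omissions coverage $1,025,000 ≥ $750,000 → met
9. trust-account reconciliation 103 days ago vs limit 180 → met
10. condition 'manages rental property' holds; transaction file checklist present → met
11. condition 'operates branch offices' holds; brokerage license absent → not met
12. condition 'holds client earnest money' holds; agency disclosure form present → met
Not met: 4 of 12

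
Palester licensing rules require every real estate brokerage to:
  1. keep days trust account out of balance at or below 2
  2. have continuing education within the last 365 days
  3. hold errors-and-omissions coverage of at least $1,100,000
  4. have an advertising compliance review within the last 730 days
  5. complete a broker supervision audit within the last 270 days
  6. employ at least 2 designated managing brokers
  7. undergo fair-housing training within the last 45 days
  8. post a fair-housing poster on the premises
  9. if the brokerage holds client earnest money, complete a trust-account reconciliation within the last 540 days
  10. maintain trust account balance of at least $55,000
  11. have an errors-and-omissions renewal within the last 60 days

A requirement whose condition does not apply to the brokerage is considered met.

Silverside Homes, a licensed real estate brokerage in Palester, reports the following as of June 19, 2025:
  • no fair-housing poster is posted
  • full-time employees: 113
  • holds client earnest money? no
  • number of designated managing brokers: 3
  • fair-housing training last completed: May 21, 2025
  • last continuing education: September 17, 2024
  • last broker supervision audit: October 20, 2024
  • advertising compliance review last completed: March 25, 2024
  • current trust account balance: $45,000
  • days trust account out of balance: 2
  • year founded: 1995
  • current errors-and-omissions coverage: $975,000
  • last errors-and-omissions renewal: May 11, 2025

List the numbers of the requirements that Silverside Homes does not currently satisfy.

1. days trust account out of balance 2 ≤ 2 → met
2. continuing education 275 days ago vs limit 365 → met
3. errors-and-omissions coverage $975,000 < $1,100,000 → not met
4. advertising compliance review 451 days ago vs limit 730 → met
5. broker supervision audit 242 days ago vs limit 270 → met
6. designated managing brokers 3 ≥ 2 → met
7. fair-housing training 29 days ago vs limit 45 → met
8. fair-housing poster absent → not met
9. condition 'holds client earnest money' does not hold → requirement n/a → met
10. trust account balance $45,000 < $55,000 → not met
11. errors-and-omissions renewal 39 days ago vs limit 60 → met
Not met: 3, 8, 10

3, 8, 10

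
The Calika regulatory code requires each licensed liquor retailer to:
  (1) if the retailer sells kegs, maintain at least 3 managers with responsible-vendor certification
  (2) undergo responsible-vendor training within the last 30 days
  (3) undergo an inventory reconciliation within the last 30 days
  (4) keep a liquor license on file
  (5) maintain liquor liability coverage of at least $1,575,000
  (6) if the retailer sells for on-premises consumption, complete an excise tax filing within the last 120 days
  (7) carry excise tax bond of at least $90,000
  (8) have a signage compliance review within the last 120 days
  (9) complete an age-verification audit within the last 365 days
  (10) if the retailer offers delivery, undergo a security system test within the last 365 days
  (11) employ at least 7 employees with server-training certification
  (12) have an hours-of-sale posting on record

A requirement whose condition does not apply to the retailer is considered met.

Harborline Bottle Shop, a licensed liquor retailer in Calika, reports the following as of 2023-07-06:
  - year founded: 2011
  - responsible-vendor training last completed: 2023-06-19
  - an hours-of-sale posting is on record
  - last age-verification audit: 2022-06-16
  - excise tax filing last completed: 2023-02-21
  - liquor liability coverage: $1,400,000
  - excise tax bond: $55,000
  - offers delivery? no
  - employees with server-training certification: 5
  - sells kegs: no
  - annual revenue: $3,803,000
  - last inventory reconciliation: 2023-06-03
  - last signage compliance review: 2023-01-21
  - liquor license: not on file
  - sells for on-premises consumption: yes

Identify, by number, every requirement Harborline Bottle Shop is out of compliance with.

3, 4, 5, 6, 7, 8, 9, 11

1. condition 'sells kegs' does not hold → requirement n/a → met
2. responsible-vendor training 17 days ago vs limit 30 → met
3. inventory reconciliation 33 days ago vs limit 30 → not met
4. liquor license absent → not met
5. liquor liability coverage $1,400,000 < $1,575,000 → not met
6. condition 'sells for on-premises consumption' holds; excise tax filing 135 days ago vs limit 120 → not met
7. excise tax bond $55,000 < $90,000 → not met
8. signage compliance review 166 days ago vs limit 120 → not met
9. age-verification audit 385 days ago vs limit 365 → not met
10. condition 'offers delivery' does not hold → requirement n/a → met
11. employees with server-training certification 5 < 7 → not met
12. hours-of-sale posting present → met
Not met: 3, 4, 5, 6, 7, 8, 9, 11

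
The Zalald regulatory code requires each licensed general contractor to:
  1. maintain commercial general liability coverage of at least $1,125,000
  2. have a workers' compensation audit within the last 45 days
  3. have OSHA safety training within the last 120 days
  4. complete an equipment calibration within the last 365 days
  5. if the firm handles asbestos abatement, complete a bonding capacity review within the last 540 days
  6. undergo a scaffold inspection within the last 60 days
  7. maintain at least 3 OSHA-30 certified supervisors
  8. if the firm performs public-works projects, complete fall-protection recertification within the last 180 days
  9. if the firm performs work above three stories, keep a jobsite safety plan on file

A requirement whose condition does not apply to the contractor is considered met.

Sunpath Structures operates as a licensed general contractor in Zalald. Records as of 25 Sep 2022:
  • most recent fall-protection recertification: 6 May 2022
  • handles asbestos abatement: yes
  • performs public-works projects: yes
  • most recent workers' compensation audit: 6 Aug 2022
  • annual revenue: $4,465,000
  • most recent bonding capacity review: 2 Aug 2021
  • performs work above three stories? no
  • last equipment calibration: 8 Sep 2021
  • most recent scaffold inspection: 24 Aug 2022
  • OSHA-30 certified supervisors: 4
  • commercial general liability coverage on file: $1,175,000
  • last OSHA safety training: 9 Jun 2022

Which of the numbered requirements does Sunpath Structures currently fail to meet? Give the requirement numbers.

2, 4

1. commercial general liability coverage $1,175,000 ≥ $1,125,000 → met
2. workers' compensation audit 50 days ago vs limit 45 → not met
3. OSHA safety training 108 days ago vs limit 120 → met
4. equipment calibration 382 days ago vs limit 365 → not met
5. condition 'handles asbestos abatement' holds; bonding capacity review 419 days ago vs limit 540 → met
6. scaffold inspection 32 days ago vs limit 60 → met
7. OSHA-30 certified supervisors 4 ≥ 3 → met
8. condition 'performs public-works projects' holds; fall-protection recertification 142 days ago vs limit 180 → met
9. condition 'performs work above three stories' does not hold → requirement n/a → met
Not met: 2, 4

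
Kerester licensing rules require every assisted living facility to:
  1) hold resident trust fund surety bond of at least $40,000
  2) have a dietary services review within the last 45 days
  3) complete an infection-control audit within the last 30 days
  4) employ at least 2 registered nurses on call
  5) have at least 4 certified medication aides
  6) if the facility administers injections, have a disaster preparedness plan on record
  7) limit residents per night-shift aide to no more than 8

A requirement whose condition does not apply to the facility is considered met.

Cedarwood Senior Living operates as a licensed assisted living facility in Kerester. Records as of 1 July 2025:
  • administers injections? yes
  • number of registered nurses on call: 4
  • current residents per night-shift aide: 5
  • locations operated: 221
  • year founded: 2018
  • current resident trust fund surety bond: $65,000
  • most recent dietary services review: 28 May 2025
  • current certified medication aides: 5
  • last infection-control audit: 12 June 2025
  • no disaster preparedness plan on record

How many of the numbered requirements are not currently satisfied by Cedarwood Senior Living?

1. resident trust fund surety bond $65,000 ≥ $40,000 → met
2. dietary services review 34 days ago vs limit 45 → met
3. infection-control audit 19 days ago vs limit 30 → met
4. registered nurses on call 4 ≥ 2 → met
5. certified medication aides 5 ≥ 4 → met
6. condition 'administers injections' holds; disaster preparedness plan absent → not met
7. residents per night-shift aide 5 ≤ 8 → met
Not met: 1 of 7

1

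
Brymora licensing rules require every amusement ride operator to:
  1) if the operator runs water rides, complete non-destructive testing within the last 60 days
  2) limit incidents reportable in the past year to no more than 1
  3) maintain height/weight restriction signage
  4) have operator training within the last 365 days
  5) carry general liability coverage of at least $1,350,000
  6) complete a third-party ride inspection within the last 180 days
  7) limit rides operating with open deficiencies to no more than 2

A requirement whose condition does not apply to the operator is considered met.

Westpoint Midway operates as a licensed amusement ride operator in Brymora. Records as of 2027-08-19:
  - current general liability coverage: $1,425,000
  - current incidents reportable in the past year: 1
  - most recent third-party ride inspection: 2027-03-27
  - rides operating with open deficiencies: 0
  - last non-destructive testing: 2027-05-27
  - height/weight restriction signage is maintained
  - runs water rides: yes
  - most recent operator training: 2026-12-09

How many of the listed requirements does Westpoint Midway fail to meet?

1. condition 'runs water rides' holds; non-destructive testing 84 days ago vs limit 60 → not met
2. incidents reportable in the past year 1 ≤ 1 → met
3. height/weight restriction signage present → met
4. operator training 253 days ago vs limit 365 → met
5. general liability coverage $1,425,000 ≥ $1,350,000 → met
6. third-party ride inspection 145 days ago vs limit 180 → met
7. rides operating with open deficiencies 0 ≤ 2 → met
Not met: 1 of 7

1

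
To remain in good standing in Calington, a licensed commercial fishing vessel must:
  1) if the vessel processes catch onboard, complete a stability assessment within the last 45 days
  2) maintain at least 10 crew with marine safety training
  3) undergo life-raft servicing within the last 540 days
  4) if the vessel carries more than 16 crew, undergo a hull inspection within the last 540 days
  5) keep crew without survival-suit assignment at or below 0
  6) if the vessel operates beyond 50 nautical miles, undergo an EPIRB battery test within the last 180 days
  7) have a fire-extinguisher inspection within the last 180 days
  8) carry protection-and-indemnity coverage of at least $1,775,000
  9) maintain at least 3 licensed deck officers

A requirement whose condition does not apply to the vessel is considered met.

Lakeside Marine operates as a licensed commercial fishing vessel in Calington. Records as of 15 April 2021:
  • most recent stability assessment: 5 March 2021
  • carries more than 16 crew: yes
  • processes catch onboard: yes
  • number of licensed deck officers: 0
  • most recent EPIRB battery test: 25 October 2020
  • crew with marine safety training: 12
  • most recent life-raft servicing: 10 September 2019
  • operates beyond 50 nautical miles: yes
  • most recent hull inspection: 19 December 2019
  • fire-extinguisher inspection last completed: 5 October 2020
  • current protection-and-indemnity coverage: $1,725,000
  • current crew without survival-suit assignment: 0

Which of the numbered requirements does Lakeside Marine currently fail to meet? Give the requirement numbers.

1. condition 'processes catch onboard' holds; stability assessment 41 days ago vs limit 45 → met
2. crew with marine safety training 12 ≥ 10 → met
3. life-raft servicing 583 days ago vs limit 540 → not met
4. condition 'carries more than 16 crew' holds; hull inspection 483 days ago vs limit 540 → met
5. crew without survival-suit assignment 0 ≤ 0 → met
6. condition 'operates beyond 50 nautical miles' holds; EPIRB battery test 172 days ago vs limit 180 → met
7. fire-extinguisher inspection 192 days ago vs limit 180 → not met
8. protection-and-indemnity coverage $1,725,000 < $1,775,000 → not met
9. licensed deck officers 0 < 3 → not met
Not met: 3, 7, 8, 9

3, 7, 8, 9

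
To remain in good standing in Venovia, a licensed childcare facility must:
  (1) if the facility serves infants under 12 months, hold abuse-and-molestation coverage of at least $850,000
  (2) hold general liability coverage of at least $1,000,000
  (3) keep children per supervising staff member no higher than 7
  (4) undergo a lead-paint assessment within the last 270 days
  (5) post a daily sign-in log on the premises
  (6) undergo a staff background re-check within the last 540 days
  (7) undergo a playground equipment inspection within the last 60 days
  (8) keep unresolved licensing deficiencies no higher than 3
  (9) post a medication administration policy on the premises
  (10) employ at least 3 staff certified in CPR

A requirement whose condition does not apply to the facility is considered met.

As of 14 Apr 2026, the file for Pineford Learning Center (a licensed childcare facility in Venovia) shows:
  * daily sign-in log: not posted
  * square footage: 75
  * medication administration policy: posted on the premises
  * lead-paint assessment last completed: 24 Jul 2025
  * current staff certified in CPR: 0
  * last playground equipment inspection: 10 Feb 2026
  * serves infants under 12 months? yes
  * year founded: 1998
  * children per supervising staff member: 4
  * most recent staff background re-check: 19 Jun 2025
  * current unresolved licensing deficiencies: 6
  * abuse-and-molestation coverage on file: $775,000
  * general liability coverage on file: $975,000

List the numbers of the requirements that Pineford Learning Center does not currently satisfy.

1. condition 'serves infants under 12 months' holds; abuse-and-molestation coverage $775,000 < $850,000 → not met
2. general liability coverage $975,000 < $1,000,000 → not met
3. children per supervising staff member 4 ≤ 7 → met
4. lead-paint assessment 264 days ago vs limit 270 → met
5. daily sign-in log absent → not met
6. staff background re-check 299 days ago vs limit 540 → met
7. playground equipment inspection 63 days ago vs limit 60 → not met
8. unresolved licensing deficiencies 6 > 3 → not met
9. medication administration policy present → met
10. staff certified in CPR 0 < 3 → not met
Not met: 1, 2, 5, 7, 8, 10

1, 2, 5, 7, 8, 10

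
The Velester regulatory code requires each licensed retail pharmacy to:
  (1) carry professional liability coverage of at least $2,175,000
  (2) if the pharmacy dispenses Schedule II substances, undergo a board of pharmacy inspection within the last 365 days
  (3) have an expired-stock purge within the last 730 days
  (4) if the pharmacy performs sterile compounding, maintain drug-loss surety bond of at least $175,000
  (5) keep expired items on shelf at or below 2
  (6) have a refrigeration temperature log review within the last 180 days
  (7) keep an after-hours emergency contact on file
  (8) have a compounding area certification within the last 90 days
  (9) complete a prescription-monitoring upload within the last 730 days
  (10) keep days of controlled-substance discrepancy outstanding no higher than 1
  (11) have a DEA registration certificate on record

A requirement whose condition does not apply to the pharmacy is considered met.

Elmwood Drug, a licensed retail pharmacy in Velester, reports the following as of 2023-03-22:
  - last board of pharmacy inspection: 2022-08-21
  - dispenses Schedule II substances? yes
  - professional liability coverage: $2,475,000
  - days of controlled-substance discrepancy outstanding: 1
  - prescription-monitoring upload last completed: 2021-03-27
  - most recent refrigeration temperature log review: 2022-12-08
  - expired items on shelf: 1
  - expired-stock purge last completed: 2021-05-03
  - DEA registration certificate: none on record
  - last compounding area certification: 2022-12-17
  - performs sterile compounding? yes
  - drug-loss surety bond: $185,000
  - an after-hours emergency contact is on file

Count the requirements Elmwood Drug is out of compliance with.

2

1. professional liability coverage $2,475,000 ≥ $2,175,000 → met
2. condition 'dispenses Schedule II substances' holds; board of pharmacy inspection 213 days ago vs limit 365 → met
3. expired-stock purge 688 days ago vs limit 730 → met
4. condition 'performs sterile compounding' holds; drug-loss surety bond $185,000 ≥ $175,000 → met
5. expired items on shelf 1 ≤ 2 → met
6. refrigeration temperature log review 104 days ago vs limit 180 → met
7. after-hours emergency contact present → met
8. compounding area certification 95 days ago vs limit 90 → not met
9. prescription-monitoring upload 725 days ago vs limit 730 → met
10. days of controlled-substance discrepancy outstanding 1 ≤ 1 → met
11. DEA registration certificate absent → not met
Not met: 2 of 11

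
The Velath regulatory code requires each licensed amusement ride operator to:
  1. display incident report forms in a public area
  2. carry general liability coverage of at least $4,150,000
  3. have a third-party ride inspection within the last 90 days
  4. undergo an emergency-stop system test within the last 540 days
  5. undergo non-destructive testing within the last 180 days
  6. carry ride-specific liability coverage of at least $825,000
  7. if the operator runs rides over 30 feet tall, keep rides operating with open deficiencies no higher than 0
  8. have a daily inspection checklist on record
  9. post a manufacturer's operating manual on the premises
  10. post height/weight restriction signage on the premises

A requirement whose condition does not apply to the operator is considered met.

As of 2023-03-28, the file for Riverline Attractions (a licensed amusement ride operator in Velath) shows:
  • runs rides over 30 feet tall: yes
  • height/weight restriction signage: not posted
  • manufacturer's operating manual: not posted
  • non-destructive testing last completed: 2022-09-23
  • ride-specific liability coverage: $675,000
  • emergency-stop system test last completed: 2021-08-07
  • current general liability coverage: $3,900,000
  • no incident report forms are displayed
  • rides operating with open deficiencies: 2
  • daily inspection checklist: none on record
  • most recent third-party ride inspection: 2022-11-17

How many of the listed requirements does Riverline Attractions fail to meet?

10

1. incident report forms absent → not met
2. general liability coverage $3,900,000 < $4,150,000 → not met
3. third-party ride inspection 131 days ago vs limit 90 → not met
4. emergency-stop system test 598 days ago vs limit 540 → not met
5. non-destructive testing 186 days ago vs limit 180 → not met
6. ride-specific liability coverage $675,000 < $825,000 → not met
7. condition 'runs rides over 30 feet tall' holds; rides operating with open deficiencies 2 > 0 → not met
8. daily inspection checklist absent → not met
9. manufacturer's operating manual absent → not met
10. height/weight restriction signage absent → not met
Not met: 10 of 10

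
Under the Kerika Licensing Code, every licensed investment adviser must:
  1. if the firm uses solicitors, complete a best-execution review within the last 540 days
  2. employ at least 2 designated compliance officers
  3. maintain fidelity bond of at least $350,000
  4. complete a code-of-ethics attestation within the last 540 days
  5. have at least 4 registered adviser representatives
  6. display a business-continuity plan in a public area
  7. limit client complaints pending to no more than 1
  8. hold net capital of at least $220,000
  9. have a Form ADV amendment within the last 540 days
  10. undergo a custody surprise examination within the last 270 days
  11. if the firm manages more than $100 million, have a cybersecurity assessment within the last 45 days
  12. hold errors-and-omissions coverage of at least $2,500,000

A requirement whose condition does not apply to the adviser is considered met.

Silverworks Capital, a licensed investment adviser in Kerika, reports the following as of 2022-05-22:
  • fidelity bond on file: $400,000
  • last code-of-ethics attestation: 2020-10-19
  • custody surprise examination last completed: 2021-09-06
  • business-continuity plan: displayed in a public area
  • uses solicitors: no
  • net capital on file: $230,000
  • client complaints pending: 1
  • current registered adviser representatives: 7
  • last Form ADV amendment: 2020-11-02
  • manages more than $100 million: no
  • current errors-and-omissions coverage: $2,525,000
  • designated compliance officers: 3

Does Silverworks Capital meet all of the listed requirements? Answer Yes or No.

No

1. condition 'uses solicitors' does not hold → requirement n/a → met
2. designated compliance officers 3 ≥ 2 → met
3. fidelity bond $400,000 ≥ $350,000 → met
4. code-of-ethics attestation 580 days ago vs limit 540 → not met
5. registered adviser representatives 7 ≥ 4 → met
6. business-continuity plan present → met
7. client complaints pending 1 ≤ 1 → met
8. net capital $230,000 ≥ $220,000 → met
9. Form ADV amendment 566 days ago vs limit 540 → not met
10. custody surprise examination 258 days ago vs limit 270 → met
11. condition 'manages more than $100 million' does not hold → requirement n/a → met
12. errors-and-omissions coverage $2,525,000 ≥ $2,500,000 → met
Not met: 4, 9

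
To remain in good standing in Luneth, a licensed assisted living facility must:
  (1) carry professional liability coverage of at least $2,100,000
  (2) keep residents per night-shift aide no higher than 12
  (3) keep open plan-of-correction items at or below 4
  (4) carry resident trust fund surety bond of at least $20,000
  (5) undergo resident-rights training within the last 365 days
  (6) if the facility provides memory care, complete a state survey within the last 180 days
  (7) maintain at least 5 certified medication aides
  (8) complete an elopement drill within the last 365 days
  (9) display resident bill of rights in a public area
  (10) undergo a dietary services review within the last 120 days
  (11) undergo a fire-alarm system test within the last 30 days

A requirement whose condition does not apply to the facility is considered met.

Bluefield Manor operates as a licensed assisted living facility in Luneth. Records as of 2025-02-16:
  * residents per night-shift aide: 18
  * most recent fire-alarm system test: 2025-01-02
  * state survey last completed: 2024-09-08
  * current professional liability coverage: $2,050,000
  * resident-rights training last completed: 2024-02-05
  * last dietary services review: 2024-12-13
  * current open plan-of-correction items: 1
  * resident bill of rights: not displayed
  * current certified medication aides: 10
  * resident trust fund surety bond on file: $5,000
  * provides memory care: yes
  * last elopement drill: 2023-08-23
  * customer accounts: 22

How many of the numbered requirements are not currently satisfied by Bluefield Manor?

1. professional liability coverage $2,050,000 < $2,100,000 → not met
2. residents per night-shift aide 18 > 12 → not met
3. open plan-of-correction items 1 ≤ 4 → met
4. resident trust fund surety bond $5,000 < $20,000 → not met
5. resident-rights training 377 days ago vs limit 365 → not met
6. condition 'provides memory care' holds; state survey 161 days ago vs limit 180 → met
7. certified medication aides 10 ≥ 5 → met
8. elopement drill 543 days ago vs limit 365 → not met
9. resident bill of rights absent → not met
10. dietary services review 65 days ago vs limit 120 → met
11. fire-alarm system test 45 days ago vs limit 30 → not met
Not met: 7 of 11

7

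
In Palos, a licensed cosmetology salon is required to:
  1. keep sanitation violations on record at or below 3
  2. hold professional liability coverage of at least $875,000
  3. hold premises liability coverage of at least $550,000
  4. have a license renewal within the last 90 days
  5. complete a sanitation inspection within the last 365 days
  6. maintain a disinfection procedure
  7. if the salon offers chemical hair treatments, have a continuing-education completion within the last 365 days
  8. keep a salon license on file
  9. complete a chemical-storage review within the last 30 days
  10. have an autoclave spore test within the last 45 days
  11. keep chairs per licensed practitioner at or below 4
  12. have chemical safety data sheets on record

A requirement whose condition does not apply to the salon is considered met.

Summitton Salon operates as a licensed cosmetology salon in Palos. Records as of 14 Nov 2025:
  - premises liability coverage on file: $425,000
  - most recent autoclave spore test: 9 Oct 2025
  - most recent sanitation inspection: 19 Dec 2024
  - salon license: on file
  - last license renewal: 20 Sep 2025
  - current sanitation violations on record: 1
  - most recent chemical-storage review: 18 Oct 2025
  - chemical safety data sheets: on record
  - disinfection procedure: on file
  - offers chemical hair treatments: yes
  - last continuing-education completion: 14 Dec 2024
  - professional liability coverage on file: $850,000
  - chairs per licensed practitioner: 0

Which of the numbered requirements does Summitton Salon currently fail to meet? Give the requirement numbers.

2, 3

1. sanitation violations on record 1 ≤ 3 → met
2. professional liability coverage $850,000 < $875,000 → not met
3. premises liability coverage $425,000 < $550,000 → not met
4. license renewal 55 days ago vs limit 90 → met
5. sanitation inspection 330 days ago vs limit 365 → met
6. disinfection procedure present → met
7. condition 'offers chemical hair treatments' holds; continuing-education completion 335 days ago vs limit 365 → met
8. salon license present → met
9. chemical-storage review 27 days ago vs limit 30 → met
10. autoclave spore test 36 days ago vs limit 45 → met
11. chairs per licensed practitioner 0 ≤ 4 → met
12. chemical safety data sheets present → met
Not met: 2, 3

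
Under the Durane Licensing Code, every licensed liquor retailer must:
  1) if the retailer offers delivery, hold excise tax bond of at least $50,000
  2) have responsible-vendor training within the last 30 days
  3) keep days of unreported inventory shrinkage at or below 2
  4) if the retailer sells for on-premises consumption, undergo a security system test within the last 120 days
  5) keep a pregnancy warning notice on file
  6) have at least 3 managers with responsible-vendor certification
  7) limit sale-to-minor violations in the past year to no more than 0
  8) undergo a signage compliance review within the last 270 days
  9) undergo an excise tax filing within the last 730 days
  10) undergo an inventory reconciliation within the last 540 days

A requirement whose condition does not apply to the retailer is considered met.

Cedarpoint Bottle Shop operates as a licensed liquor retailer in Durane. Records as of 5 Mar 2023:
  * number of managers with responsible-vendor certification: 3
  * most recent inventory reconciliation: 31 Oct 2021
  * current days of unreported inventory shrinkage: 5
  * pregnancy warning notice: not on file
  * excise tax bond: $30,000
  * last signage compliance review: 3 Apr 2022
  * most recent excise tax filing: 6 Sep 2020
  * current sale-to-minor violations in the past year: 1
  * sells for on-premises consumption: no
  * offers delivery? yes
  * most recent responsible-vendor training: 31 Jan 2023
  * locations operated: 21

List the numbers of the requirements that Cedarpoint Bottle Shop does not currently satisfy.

1. condition 'offers delivery' holds; excise tax bond $30,000 < $50,000 → not met
2. responsible-vendor training 33 days ago vs limit 30 → not met
3. days of unreported inventory shrinkage 5 > 2 → not met
4. condition 'sells for on-premises consumption' does not hold → requirement n/a → met
5. pregnancy warning notice absent → not met
6. managers with responsible-vendor certification 3 ≥ 3 → met
7. sale-to-minor violations in the past year 1 > 0 → not met
8. signage compliance review 336 days ago vs limit 270 → not met
9. excise tax filing 910 days ago vs limit 730 → not met
10. inventory reconciliation 490 days ago vs limit 540 → met
Not met: 1, 2, 3, 5, 7, 8, 9

1, 2, 3, 5, 7, 8, 9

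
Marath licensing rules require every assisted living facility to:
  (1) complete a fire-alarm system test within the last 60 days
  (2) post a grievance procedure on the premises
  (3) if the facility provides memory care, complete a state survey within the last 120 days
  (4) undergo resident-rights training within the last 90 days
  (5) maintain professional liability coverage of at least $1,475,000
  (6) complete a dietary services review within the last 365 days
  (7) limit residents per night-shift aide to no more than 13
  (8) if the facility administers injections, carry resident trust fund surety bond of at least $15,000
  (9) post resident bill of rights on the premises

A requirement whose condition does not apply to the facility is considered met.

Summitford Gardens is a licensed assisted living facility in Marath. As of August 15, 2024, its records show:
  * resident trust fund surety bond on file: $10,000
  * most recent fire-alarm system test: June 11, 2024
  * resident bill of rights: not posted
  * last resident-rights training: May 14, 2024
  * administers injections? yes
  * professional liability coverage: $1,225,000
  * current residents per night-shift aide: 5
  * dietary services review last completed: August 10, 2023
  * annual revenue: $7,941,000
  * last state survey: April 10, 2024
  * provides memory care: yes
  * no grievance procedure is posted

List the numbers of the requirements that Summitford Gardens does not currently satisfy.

1. fire-alarm system test 65 days ago vs limit 60 → not met
2. grievance procedure absent → not met
3. condition 'provides memory care' holds; state survey 127 days ago vs limit 120 → not met
4. resident-rights training 93 days ago vs limit 90 → not met
5. professional liability coverage $1,225,000 < $1,475,000 → not met
6. dietary services review 371 days ago vs limit 365 → not met
7. residents per night-shift aide 5 ≤ 13 → met
8. condition 'administers injections' holds; resident trust fund surety bond $10,000 < $15,000 → not met
9. resident bill of rights absent → not met
Not met: 1, 2, 3, 4, 5, 6, 8, 9

1, 2, 3, 4, 5, 6, 8, 9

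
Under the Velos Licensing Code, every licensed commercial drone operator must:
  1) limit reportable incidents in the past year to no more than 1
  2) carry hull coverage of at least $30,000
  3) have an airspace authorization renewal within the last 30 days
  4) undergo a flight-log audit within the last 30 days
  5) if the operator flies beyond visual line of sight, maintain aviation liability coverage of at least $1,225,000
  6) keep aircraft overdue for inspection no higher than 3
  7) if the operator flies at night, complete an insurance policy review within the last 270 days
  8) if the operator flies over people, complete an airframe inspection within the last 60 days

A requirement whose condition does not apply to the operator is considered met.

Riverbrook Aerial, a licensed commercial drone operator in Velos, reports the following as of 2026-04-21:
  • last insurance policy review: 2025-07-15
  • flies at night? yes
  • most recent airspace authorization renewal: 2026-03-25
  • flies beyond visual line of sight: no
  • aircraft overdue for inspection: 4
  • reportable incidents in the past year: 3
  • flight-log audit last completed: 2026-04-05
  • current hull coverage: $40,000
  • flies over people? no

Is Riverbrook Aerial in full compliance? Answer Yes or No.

No

1. reportable incidents in the past year 3 > 1 → not met
2. hull coverage $40,000 ≥ $30,000 → met
3. airspace authorization renewal 27 days ago vs limit 30 → met
4. flight-log audit 16 days ago vs limit 30 → met
5. condition 'flies beyond visual line of sight' does not hold → requirement n/a → met
6. aircraft overdue for inspection 4 > 3 → not met
7. condition 'flies at night' holds; insurance policy review 280 days ago vs limit 270 → not met
8. condition 'flies over people' does not hold → requirement n/a → met
Not met: 1, 6, 7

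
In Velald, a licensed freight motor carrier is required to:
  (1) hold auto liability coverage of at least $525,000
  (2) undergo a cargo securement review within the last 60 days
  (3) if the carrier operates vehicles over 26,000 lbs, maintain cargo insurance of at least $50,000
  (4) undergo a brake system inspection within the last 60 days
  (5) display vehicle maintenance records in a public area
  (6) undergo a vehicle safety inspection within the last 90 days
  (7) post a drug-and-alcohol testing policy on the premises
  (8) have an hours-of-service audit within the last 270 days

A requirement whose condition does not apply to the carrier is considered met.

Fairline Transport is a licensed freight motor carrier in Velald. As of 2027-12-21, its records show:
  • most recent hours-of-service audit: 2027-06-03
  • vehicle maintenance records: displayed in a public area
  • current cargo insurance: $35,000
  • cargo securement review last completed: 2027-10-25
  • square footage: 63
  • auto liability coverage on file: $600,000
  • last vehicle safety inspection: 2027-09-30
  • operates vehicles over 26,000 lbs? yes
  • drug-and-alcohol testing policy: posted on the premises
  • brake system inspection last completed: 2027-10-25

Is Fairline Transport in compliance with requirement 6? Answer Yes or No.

Yes

6. vehicle safety inspection 82 days ago vs limit 90 → met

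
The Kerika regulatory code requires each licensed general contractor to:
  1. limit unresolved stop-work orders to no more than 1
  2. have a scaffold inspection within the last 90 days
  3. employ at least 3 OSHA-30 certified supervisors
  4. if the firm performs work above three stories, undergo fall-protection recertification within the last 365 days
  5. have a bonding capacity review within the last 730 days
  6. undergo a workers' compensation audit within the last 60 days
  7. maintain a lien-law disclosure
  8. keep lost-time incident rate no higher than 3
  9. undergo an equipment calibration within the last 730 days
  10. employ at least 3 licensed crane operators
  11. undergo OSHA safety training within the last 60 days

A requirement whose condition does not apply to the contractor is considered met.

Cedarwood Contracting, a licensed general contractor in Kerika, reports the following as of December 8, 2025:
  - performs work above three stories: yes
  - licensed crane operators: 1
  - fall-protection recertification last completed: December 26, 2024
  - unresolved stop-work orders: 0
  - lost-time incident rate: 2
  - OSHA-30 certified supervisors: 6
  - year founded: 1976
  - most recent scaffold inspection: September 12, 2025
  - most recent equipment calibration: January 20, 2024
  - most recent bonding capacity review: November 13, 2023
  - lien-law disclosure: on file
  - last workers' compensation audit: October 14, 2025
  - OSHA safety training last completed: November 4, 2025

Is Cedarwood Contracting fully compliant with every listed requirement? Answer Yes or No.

1. unresolved stop-work orders 0 ≤ 1 → met
2. scaffold inspection 87 days ago vs limit 90 → met
3. OSHA-30 certified supervisors 6 ≥ 3 → met
4. condition 'performs work above three stories' holds; fall-protection recertification 347 days ago vs limit 365 → met
5. bonding capacity review 756 days ago vs limit 730 → not met
6. workers' compensation audit 55 days ago vs limit 60 → met
7. lien-law disclosure present → met
8. lost-time incident rate 2 ≤ 3 → met
9. equipment calibration 688 days ago vs limit 730 → met
10. licensed crane operators 1 < 3 → not met
11. OSHA safety training 34 days ago vs limit 60 → met
Not met: 5, 10

No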